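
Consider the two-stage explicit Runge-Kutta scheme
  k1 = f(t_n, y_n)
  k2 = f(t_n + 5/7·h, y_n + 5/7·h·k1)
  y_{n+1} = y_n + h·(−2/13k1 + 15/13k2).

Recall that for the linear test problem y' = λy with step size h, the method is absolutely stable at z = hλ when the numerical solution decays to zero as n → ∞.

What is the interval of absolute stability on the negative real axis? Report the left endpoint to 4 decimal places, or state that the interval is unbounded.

On y'=λy, z=hλ:
  k1=λy_n ⇒ h·k1=z·y_n;  k2=λ(1+5/7z)y_n ⇒ h·k2=z(1+5/7z)y_n
  y_{n+1}/y_n = 1 − 2/13z + 15/13z(1+5/7z) = 1 + z + 75/91z²
  Hence R(z) = 1 + z + 75/91z².

Need |R(x)|<1, x<0.
x=-1.54: |R|=1.4146
R=1: x+75/91x²=0 ⇒ x=−91/75=-1.2133; min R=1−1/(4·75/91)=0.6967>−1
Confirm numerically:
  x=-0.872: |R|=0.75469 <1
  x=-0.715: |R|=0.70634 <1
  x=-0.579: |R|=0.69730 <1
  x=-0.514: |R|=0.70374 <1
  x=-1.478: |R|=1.32240 >1
  x=-1.341: |R|=1.14110 >1
  x=-1.339: |R|=1.13868 >1
Stable set (-1.2133, 0).

z∈(-1.2133,0).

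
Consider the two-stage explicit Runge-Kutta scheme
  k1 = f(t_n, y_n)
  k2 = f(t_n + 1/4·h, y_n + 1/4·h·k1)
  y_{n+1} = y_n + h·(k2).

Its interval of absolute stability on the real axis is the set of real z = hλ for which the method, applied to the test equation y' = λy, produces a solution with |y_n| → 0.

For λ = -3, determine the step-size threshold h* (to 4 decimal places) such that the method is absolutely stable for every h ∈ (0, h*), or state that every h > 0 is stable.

Test eqn y'=λy, z=hλ:
  k1=λy_n ⇒ h·k1=z·y_n;  k2=λ(1+1/4z)y_n ⇒ h·k2=z(1+1/4z)y_n
  y_{n+1}/y_n = 1 + z(1+1/4z) = 1 + z + 1/4z²
  R(z) = 1 + z + 1/4z².

Solve |R(x)|<1 on ℝ⁻.
x=-0.61: |R|=0.4830
R=1: x+1/4x²=0 ⇒ x=−4=-4.0000; min R=1−1/(4·1/4)=0.0000>−1
Confirm numerically:
  x=-3.609: |R|=0.64722 <1
  x=-2.727: |R|=0.13213 <1
  x=-2.337: |R|=0.02839 <1
  x=-2.212: |R|=0.01124 <1
  x=-4.248: |R|=1.26338 >1
  x=-4.093: |R|=1.09516 >1
So |R|<1 on (-4.0000, 0).

(-4.0000,0); λ=-3 ⇒ h* = (4)/3 = 1.3333.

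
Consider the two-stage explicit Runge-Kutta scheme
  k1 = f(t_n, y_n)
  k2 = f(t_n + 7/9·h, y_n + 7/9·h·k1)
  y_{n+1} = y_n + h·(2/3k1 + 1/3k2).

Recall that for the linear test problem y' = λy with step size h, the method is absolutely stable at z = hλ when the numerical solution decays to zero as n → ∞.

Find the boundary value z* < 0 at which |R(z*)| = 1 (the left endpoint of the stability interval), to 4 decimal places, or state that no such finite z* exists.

z* = -3.8571.

On y'=λy, z=hλ:
  k1=λy_n ⇒ h·k1=z·y_n;  k2=λ(1+7/9z)y_n ⇒ h·k2=z(1+7/9z)y_n
  y_{n+1}/y_n = 1 + 2/3z + 1/3z(1+7/9z) = 1 + z + 7/27z²
  Hence R(z) = 1 + z + 7/27z².

Need |R(x)|<1, x<0.
x=-1.09: |R|=0.2180
R=1: x+7/27x²=0 ⇒ x=−27/7=-3.8571; min R=1−1/(4·7/27)=0.0357>−1
Confirm numerically:
  x=-3.617: |R|=0.77481 <1
  x=-2.657: |R|=0.17328 <1
  x=-2.613: |R|=0.15716 <1
  x=-4.361: |R|=1.56968 >1
  x=-4.023: |R|=1.17299 >1
Interval (-3.8571, 0).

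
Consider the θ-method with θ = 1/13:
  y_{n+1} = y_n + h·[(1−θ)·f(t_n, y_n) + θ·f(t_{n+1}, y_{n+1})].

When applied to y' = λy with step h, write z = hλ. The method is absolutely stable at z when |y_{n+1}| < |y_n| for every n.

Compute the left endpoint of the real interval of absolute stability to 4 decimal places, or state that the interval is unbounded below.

Set f=λy, z=hλ:
  y_{n+1} = y_n + z·[12/13·y_n + 1/13·y_{n+1}] ⇒ (1 − 1/13z)y_{n+1} = (1 + 12/13z)y_n
  so R(z) = (1 + 12/13z)/(1 − 1/13z).

Find x<0 with |R(x)|<1.
x=-1.5: |R|=0.3448
R=−1: 1+12/13x = −1+1/13x ⇒ -11/13x=2 ⇒ x=2/(-11/13)=-2.3636
Confirm numerically:
  x=-2.273: |R|=0.93472 <1
  x=-1.945: |R|=0.69187 <1
  x=-1.858: |R|=0.62566 <1
  x=-2.779: |R|=1.28956 >1
  x=-2.680: |R|=1.22194 >1
  x=-2.500: |R|=1.09677 >1
Stable set (-2.3636, 0).

left endpoint -2.3636.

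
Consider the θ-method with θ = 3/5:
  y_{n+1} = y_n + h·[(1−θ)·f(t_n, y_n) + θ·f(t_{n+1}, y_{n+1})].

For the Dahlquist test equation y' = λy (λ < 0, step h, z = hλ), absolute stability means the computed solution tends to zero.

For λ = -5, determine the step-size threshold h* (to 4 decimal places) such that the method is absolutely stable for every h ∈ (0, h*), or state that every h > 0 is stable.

unbounded; (−∞, 0). Any h>0 works for λ=-5.

On y'=λy, z=hλ:
  y_{n+1} = y_n + z·[2/5·y_n + 3/5·y_{n+1}] ⇒ (1 − 3/5z)y_{n+1} = (1 + 2/5z)y_n
  so R(z) = (1 + 2/5z)/(1 − 3/5z).

Solve |R(x)|<1 on ℝ⁻.
x=-0.36: |R|=0.7039
x=-2: |R|=0.0909
x=-10: |R|=0.4286
x=-100: |R|=0.6393
θ=3/5≥1/2 ⇒ |1+2/5x|<|1−3/5x| ∀x<0 ⇒ interval (−∞,0).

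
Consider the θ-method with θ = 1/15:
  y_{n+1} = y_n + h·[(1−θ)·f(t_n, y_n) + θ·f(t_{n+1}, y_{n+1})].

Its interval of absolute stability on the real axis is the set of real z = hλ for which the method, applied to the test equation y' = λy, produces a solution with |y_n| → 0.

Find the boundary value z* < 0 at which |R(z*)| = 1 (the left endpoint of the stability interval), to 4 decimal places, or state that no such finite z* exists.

Test eqn y'=λy, z=hλ:
  y_{n+1} = y_n + z·[14/15·y_n + 1/15·y_{n+1}] ⇒ (1 − 1/15z)y_{n+1} = (1 + 14/15z)y_n
  R(z) = (1 + 14/15z)/(1 − 1/15z).

Need |R(x)|<1, x<0.
x=-1.25: |R|=0.1538
R=−1: 1+14/15x = −1+1/15x ⇒ -13/15x=2 ⇒ x=2/(-13/15)=-2.3077
Confirm numerically:
  x=-1.640: |R|=0.47837 <1
  x=-1.116: |R|=0.03872 <1
  x=-1.070: |R|=0.00124 <1
  x=-2.791: |R|=1.35316 >1
  x=-2.751: |R|=1.32466 >1
Stable set (-2.3077, 0).

left endpoint -2.3077.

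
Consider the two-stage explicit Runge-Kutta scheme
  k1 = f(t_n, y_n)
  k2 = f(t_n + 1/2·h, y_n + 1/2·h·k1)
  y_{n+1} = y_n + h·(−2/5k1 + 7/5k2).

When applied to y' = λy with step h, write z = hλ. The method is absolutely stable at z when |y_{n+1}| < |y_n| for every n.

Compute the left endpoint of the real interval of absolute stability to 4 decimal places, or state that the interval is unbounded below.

left endpoint -1.4286.

With y'=λy (z=hλ):
  k1=λy_n ⇒ h·k1=z·y_n;  k2=λ(1+1/2z)y_n ⇒ h·k2=z(1+1/2z)y_n
  y_{n+1}/y_n = 1 − 2/5z + 7/5z(1+1/2z) = 1 + z + 7/10z²
  ⇒ R(z) = 1 + z + 7/10z².

Need |R(x)|<1, x<0.
x=-1.02: |R|=0.7083
R=1: x+7/10x²=0 ⇒ x=−10/7=-1.4286; min R=1−1/(4·7/10)=0.6429>−1
Confirm numerically:
  x=-1.154: |R|=0.77820 <1
  x=-1.138: |R|=0.76853 <1
  x=-1.095: |R|=0.74432 <1
  x=-1.089: |R|=0.74114 <1
  x=-1.821: |R|=1.50023 >1
  x=-1.796: |R|=1.46193 >1
Interval (-1.4286, 0).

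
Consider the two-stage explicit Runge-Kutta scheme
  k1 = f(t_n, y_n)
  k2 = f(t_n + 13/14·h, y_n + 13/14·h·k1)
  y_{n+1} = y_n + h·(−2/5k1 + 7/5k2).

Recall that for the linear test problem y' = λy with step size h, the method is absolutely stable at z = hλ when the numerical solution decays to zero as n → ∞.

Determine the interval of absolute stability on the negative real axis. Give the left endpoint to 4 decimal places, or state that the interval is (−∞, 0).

Set f=λy, z=hλ:
  k1=λy_n ⇒ h·k1=z·y_n;  k2=λ(1+13/14z)y_n ⇒ h·k2=z(1+13/14z)y_n
  y_{n+1}/y_n = 1 − 2/5z + 7/5z(1+13/14z) = 1 + z + 13/10z²
  so R(z) = 1 + z + 13/10z².

Boundary: |R(x)|=1, x<0.
x=-1.44: |R|=2.2557
R=1: x+13/10x²=0 ⇒ x=−10/13=-0.7692; min R=1−1/(4·13/10)=0.8077>−1
Confirm numerically:
  x=-0.604: |R|=0.87026 <1
  x=-0.578: |R|=0.85631 <1
  x=-0.478: |R|=0.81903 <1
  x=-1.184: |R|=1.63841 >1
  x=-1.157: |R|=1.58324 >1
  x=-0.847: |R|=1.08563 >1
Interval (-0.7692, 0).

(-0.7692, 0).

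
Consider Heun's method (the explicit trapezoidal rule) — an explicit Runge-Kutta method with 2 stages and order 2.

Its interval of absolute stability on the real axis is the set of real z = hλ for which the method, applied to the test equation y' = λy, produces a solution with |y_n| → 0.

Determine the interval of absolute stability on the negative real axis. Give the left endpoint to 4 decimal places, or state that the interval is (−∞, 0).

Set f=λy, z=hλ:
  order 2, 2-stage ⇒ R(z)=1+z+z^2/2
  (e.g. R(-1)=0.50000, |R|=0.50000)

Find x<0 with |R(x)|<1.
x=-1: |R|=0.5000
|R(-2.38)|=1.4522 |R(-2.01)|=1.0100 |R(-1.95)|=0.9512
Bisect:
  x_lo=-2.7226 |R|=1.9837  x_hi=-0.3712 |R|=0.6977
  mid=-1.54692 |R|=0.64956 →hi
  mid=-2.13476 |R|=1.14384 →lo
  mid=-1.84084 |R|=0.85350 →hi
  mid=-1.98780 |R|=0.98787 →hi
  mid=-2.06128 |R|=1.06315 →lo
  mid=-2.02454 |R|=1.02484 →lo
  mid=-2.00617 |R|=1.00619 →lo
  ...
  [-2.00014,-2.00000] ⇒ x*=-2.0000
So |R|<1 on (-2.0000, 0).

(-2.0000, 0).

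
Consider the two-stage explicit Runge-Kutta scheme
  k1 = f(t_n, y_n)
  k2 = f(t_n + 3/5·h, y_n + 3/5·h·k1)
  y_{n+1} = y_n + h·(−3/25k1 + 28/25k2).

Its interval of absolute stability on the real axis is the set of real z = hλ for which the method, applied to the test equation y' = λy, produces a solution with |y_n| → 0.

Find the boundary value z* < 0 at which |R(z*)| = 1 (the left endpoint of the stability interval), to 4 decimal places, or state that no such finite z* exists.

Set f=λy, z=hλ:
  k1=λy_n ⇒ h·k1=z·y_n;  k2=λ(1+3/5z)y_n ⇒ h·k2=z(1+3/5z)y_n
  y_{n+1}/y_n = 1 − 3/25z + 28/25z(1+3/5z) = 1 + z + 84/125z²
  ⇒ R(z) = 1 + z + 84/125z².

Boundary: |R(x)|=1, x<0.
x=-1.17: |R|=0.7499
R=1: x+84/125x²=0 ⇒ x=−125/84=-1.4881; min R=1−1/(4·84/125)=0.6280>−1
Confirm numerically:
  x=-1.319: |R|=0.85012 <1
  x=-0.935: |R|=0.65248 <1
  x=-0.835: |R|=0.63354 <1
  x=-0.659: |R|=0.63284 <1
  x=-1.661: |R|=1.19299 >1
  x=-1.657: |R|=1.18808 >1
So |R|<1 on (-1.4881, 0).

z* = -1.4881.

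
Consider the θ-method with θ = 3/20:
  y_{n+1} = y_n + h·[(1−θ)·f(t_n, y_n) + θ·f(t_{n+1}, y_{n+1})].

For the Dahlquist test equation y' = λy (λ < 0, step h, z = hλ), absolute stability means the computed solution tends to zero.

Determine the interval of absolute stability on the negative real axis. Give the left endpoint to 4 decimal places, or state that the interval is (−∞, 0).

(-2.8571, 0).

On y'=λy, z=hλ:
  y_{n+1} = y_n + z·[17/20·y_n + 3/20·y_{n+1}] ⇒ (1 − 3/20z)y_{n+1} = (1 + 17/20z)y_n
  Hence R(z) = (1 + 17/20z)/(1 − 3/20z).

Boundary: |R(x)|=1, x<0.
x=-1.65: |R|=0.3226
R=−1: 1+17/20x = −1+3/20x ⇒ -7/10x=2 ⇒ x=2/(-7/10)=-2.8571
Confirm numerically:
  x=-2.336: |R|=0.72986 <1
  x=-2.116: |R|=0.60619 <1
  x=-1.891: |R|=0.47314 <1
  x=-1.789: |R|=0.41049 <1
  x=-3.374: |R|=1.24022 >1
  x=-2.925: |R|=1.03301 >1
Stable set (-2.8571, 0).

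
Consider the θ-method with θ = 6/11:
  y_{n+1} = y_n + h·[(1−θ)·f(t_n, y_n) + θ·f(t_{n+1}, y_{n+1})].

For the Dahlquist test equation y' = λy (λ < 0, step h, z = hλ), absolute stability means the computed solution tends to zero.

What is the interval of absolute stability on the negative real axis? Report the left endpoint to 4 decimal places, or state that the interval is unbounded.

Test eqn y'=λy, z=hλ:
  y_{n+1} = y_n + z·[5/11·y_n + 6/11·y_{n+1}] ⇒ (1 − 6/11z)y_{n+1} = (1 + 5/11z)y_n
  so R(z) = (1 + 5/11z)/(1 − 6/11z).

Need |R(x)|<1, x<0.
x=-0.65: |R|=0.5201
x=-2: |R|=0.0435
x=-10: |R|=0.5493
x=-100: |R|=0.8003
θ=6/11≥1/2 ⇒ |1+5/11x|<|1−6/11x| ∀x<0 ⇒ interval (−∞,0).

(−∞, 0) — no finite endpoint.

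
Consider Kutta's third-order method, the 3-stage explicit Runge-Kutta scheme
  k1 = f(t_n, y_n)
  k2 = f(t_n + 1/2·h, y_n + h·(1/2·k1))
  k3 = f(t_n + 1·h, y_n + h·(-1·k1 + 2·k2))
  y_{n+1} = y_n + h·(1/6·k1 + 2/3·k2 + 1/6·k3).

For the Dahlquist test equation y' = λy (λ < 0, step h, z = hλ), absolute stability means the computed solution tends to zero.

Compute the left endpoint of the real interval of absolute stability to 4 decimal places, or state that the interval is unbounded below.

Test eqn y'=λy, z=hλ:
  order 3, 3-stage ⇒ R(z)=1+z+z^2/2+z^3/6
  (e.g. R(-1.41)=0.11685, |R|=0.11685)

Need |R(x)|<1, x<0.
x=-1.41: |R|=0.1168
|R(-2.85)|=1.6469 |R(-2.32)|=0.7100 |R(-2.21)|=0.5669
Bisect:
  x_lo=-2.9756 |R|=1.9397  x_hi=-0.3278 |R|=0.7201
  mid=-1.65171 |R|=0.03865 →hi
  mid=-2.31367 |R|=0.70135 →hi
  mid=-2.64466 |R|=1.23043 →lo
  mid=-2.47917 |R|=0.94564 →hi
  mid=-2.56191 |R|=1.08269 →lo
  mid=-2.52054 |R|=1.01286 →lo
  mid=-2.49985 |R|=0.97893 →hi
  ...
  [-2.51278,-2.51262] ⇒ x*=-2.5127
Stable set (-2.5127, 0).

left endpoint -2.5127.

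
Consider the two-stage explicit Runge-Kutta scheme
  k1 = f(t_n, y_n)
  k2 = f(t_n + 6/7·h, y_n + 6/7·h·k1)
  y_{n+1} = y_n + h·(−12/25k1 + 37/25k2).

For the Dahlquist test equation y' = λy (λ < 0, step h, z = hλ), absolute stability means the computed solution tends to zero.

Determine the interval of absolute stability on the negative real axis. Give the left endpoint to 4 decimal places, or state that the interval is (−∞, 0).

Test eqn y'=λy, z=hλ:
  k1=λy_n ⇒ h·k1=z·y_n;  k2=λ(1+6/7z)y_n ⇒ h·k2=z(1+6/7z)y_n
  y_{n+1}/y_n = 1 − 12/25z + 37/25z(1+6/7z) = 1 + z + 222/175z²
  Hence R(z) = 1 + z + 222/175z².

Boundary: |R(x)|=1, x<0.
x=-1.21: |R|=1.6473
R=1: x+222/175x²=0 ⇒ x=−175/222=-0.7883; min R=1−1/(4·222/175)=0.8029>−1
Confirm numerically:
  x=-0.732: |R|=0.94773 <1
  x=-0.520: |R|=0.82302 <1
  x=-0.447: |R|=0.80647 <1
  x=-1.349: |R|=1.95955 >1
  x=-1.194: |R|=1.61452 >1
  x=-1.043: |R|=1.33701 >1
Interval (-0.7883, 0).

z∈(-0.7883,0).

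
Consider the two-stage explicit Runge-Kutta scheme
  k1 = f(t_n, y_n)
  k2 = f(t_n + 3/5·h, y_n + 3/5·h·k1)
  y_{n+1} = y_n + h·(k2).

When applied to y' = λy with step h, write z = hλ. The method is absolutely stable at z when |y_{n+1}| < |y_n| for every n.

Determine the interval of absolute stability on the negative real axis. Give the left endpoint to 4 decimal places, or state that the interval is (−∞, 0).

Test eqn y'=λy, z=hλ:
  k1=λy_n ⇒ h·k1=z·y_n;  k2=λ(1+3/5z)y_n ⇒ h·k2=z(1+3/5z)y_n
  y_{n+1}/y_n = 1 + z(1+3/5z) = 1 + z + 3/5z²
  Hence R(z) = 1 + z + 3/5z².

Find x<0 with |R(x)|<1.
x=-0.98: |R|=0.5962
R=1: x+3/5x²=0 ⇒ x=−5/3=-1.6667; min R=1−1/(4·3/5)=0.5833>−1
Confirm numerically:
  x=-1.445: |R|=0.80781 <1
  x=-1.131: |R|=0.63650 <1
  x=-1.110: |R|=0.62926 <1
  x=-2.156: |R|=1.63300 >1
  x=-1.932: |R|=1.30757 >1
  x=-1.867: |R|=1.22441 >1
So |R|<1 on (-1.6667, 0).

(-1.6667, 0).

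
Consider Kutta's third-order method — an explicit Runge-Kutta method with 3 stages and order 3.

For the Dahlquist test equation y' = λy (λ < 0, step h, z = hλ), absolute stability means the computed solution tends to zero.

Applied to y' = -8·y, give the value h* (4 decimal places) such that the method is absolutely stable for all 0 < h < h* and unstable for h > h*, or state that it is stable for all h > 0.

Set f=λy, z=hλ:
  order 3, 3-stage ⇒ R(z)=1+z+z^2/2+z^3/6
  (e.g. R(-1.8)=-0.15200, |R|=0.15200)

Need |R(x)|<1, x<0.
x=-1.8: |R|=0.1520
|R(-1.9)|=0.2382 |R(-1.62)|=0.0164 |R(-0.95)|=0.3584
Bisect:
  x_lo=-3.1450 |R|=2.3839  x_hi=-0.3103 |R|=0.7329
  mid=-1.72761 |R|=0.09468 →hi
  mid=-2.43628 |R|=0.87863 →hi
  mid=-2.79062 |R|=1.51886 →lo
  mid=-2.61345 |R|=1.17342 →lo
  mid=-2.52487 |R|=1.02004 →lo
  mid=-2.48058 |R|=0.94789 →hi
  mid=-2.50272 |R|=0.98360 →hi
  mid=-2.51380 |R|=1.00173 →lo
  mid=-2.50826 |R|=0.99264 →hi
  ...
  [-2.51276,-2.51258] ⇒ x*=-2.5127
Interval (-2.5127, 0).

(-2.5127,0); λ=-8 ⇒ h* = 0.3141.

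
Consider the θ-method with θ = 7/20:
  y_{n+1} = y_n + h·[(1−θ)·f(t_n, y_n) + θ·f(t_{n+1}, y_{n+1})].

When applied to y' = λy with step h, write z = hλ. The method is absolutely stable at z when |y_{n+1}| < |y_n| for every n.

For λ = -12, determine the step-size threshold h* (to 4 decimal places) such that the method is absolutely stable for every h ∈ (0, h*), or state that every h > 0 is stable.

(-6.6667,0); λ=-12 ⇒ h* = (20/3)/12 = 0.5556.

With y'=λy (z=hλ):
  y_{n+1} = y_n + z·[13/20·y_n + 7/20·y_{n+1}] ⇒ (1 − 7/20z)y_{n+1} = (1 + 13/20z)y_n
  R(z) = (1 + 13/20z)/(1 − 7/20z).

Find x<0 with |R(x)|<1.
x=-1.51: |R|=0.0121
R=−1: 1+13/20x = −1+7/20x ⇒ -3/10x=2 ⇒ x=2/(-3/10)=-6.6667
Confirm numerically:
  x=-6.215: |R|=0.95733 <1
  x=-5.925: |R|=0.92761 <1
  x=-5.440: |R|=0.87328 <1
  x=-7.227: |R|=1.04763 >1
  x=-6.694: |R|=1.00245 >1
Stable set (-6.6667, 0).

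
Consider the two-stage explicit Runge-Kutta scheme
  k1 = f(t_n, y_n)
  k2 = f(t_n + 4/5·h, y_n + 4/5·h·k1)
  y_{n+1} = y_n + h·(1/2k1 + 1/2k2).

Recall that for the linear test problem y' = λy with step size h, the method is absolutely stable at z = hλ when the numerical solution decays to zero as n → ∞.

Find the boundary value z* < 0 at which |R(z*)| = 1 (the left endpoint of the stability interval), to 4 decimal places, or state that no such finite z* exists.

z* = -2.5000.

Set f=λy, z=hλ:
  k1=λy_n ⇒ h·k1=z·y_n;  k2=λ(1+4/5z)y_n ⇒ h·k2=z(1+4/5z)y_n
  y_{n+1}/y_n = 1 + 1/2z + 1/2z(1+4/5z) = 1 + z + 2/5z²
  ⇒ R(z) = 1 + z + 2/5z².

Find x<0 with |R(x)|<1.
x=-1.58: |R|=0.4186
R=1: x+2/5x²=0 ⇒ x=−5/2=-2.5000; min R=1−1/(4·2/5)=0.3750>−1
Confirm numerically:
  x=-2.409: |R|=0.91231 <1
  x=-1.902: |R|=0.54504 <1
  x=-1.757: |R|=0.47782 <1
  x=-1.591: |R|=0.42151 <1
  x=-3.085: |R|=1.72189 >1
  x=-2.967: |R|=1.55424 >1
  x=-2.753: |R|=1.27860 >1
So |R|<1 on (-2.5000, 0).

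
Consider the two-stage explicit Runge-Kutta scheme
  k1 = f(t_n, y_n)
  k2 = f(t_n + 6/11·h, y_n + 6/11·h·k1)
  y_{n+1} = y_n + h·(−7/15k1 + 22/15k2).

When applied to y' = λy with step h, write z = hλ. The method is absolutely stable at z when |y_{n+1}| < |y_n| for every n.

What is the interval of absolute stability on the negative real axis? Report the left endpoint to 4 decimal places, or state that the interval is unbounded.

On y'=λy, z=hλ:
  k1=λy_n ⇒ h·k1=z·y_n;  k2=λ(1+6/11z)y_n ⇒ h·k2=z(1+6/11z)y_n
  y_{n+1}/y_n = 1 − 7/15z + 22/15z(1+6/11z) = 1 + z + 4/5z²
  R(z) = 1 + z + 4/5z².

Need |R(x)|<1, x<0.
x=-0.67: |R|=0.6891
R=1: x+4/5x²=0 ⇒ x=−5/4=-1.2500; min R=1−1/(4·4/5)=0.6875>−1
Confirm numerically:
  x=-1.206: |R|=0.95755 <1
  x=-0.745: |R|=0.69902 <1
  x=-0.529: |R|=0.69487 <1
  x=-1.630: |R|=1.49552 >1
  x=-1.572: |R|=1.40495 >1
  x=-1.531: |R|=1.34417 >1
Interval (-1.2500, 0).

z∈(-1.2500,0).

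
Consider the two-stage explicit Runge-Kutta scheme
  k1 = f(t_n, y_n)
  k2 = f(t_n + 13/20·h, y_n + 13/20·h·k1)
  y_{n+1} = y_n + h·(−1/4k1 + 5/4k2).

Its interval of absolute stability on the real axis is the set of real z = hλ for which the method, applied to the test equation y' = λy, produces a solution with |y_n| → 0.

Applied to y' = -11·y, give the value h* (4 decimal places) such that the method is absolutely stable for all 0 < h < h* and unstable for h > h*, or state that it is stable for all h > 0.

(-1.2308,0); λ=-11 ⇒ h* = (16/13)/11 = 0.1119.

Test eqn y'=λy, z=hλ:
  k1=λy_n ⇒ h·k1=z·y_n;  k2=λ(1+13/20z)y_n ⇒ h·k2=z(1+13/20z)y_n
  y_{n+1}/y_n = 1 − 1/4z + 5/4z(1+13/20z) = 1 + z + 13/16z²
  R(z) = 1 + z + 13/16z².

Need |R(x)|<1, x<0.
x=-0.98: |R|=0.8003
R=1: x+13/16x²=0 ⇒ x=−16/13=-1.2308; min R=1−1/(4·13/16)=0.6923>−1
Confirm numerically:
  x=-1.003: |R|=0.81438 <1
  x=-0.924: |R|=0.76969 <1
  x=-0.640: |R|=0.69280 <1
  x=-1.777: |R|=1.78865 >1
  x=-1.632: |R|=1.53203 >1
Interval (-1.2308, 0).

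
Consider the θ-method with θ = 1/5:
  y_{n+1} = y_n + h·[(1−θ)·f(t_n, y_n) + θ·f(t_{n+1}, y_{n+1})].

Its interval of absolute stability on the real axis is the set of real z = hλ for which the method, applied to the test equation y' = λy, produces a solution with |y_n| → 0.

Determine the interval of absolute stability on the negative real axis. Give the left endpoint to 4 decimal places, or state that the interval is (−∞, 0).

z∈(-3.3333,0).

Set f=λy, z=hλ:
  y_{n+1} = y_n + z·[4/5·y_n + 1/5·y_{n+1}] ⇒ (1 − 1/5z)y_{n+1} = (1 + 4/5z)y_n
  R(z) = (1 + 4/5z)/(1 − 1/5z).

Find x<0 with |R(x)|<1.
x=-1.39: |R|=0.0876
R=−1: 1+4/5x = −1+1/5x ⇒ -3/5x=2 ⇒ x=2/(-3/5)=-3.3333
Confirm numerically:
  x=-1.503: |R|=0.15562 <1
  x=-1.446: |R|=0.12163 <1
  x=-1.392: |R|=0.08886 <1
  x=-3.601: |R|=1.09336 >1
  x=-3.417: |R|=1.02982 >1
Interval (-3.3333, 0).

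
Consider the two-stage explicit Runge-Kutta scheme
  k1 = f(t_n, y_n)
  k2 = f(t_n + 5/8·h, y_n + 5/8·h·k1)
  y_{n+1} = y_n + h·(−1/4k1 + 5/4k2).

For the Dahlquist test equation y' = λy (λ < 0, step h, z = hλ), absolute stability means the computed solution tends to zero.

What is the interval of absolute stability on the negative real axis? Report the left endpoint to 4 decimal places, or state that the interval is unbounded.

(-1.2800, 0).

Set f=λy, z=hλ:
  k1=λy_n ⇒ h·k1=z·y_n;  k2=λ(1+5/8z)y_n ⇒ h·k2=z(1+5/8z)y_n
  y_{n+1}/y_n = 1 − 1/4z + 5/4z(1+5/8z) = 1 + z + 25/32z²
  Hence R(z) = 1 + z + 25/32z².

Find x<0 with |R(x)|<1.
x=-1.54: |R|=1.3128
R=1: x+25/32x²=0 ⇒ x=−32/25=-1.2800; min R=1−1/(4·25/32)=0.6800>−1
Confirm numerically:
  x=-1.035: |R|=0.80189 <1
  x=-0.807: |R|=0.70179 <1
  x=-0.667: |R|=0.68057 <1
  x=-0.523: |R|=0.69069 <1
  x=-1.803: |R|=1.73669 >1
  x=-1.675: |R|=1.51689 >1
So |R|<1 on (-1.2800, 0).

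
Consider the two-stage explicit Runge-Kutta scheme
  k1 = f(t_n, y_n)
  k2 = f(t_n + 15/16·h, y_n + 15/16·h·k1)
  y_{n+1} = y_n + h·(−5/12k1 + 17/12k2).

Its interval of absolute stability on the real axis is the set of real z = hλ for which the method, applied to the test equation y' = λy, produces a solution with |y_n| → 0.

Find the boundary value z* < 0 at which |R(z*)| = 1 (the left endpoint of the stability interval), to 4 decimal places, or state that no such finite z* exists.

z* = -0.7529.

On y'=λy, z=hλ:
  k1=λy_n ⇒ h·k1=z·y_n;  k2=λ(1+15/16z)y_n ⇒ h·k2=z(1+15/16z)y_n
  y_{n+1}/y_n = 1 − 5/12z + 17/12z(1+15/16z) = 1 + z + 85/64z²
  so R(z) = 1 + z + 85/64z².

Solve |R(x)|<1 on ℝ⁻.
x=-1.63: |R|=2.8987
R=1: x+85/64x²=0 ⇒ x=−64/85=-0.7529; min R=1−1/(4·85/64)=0.8118>−1
Confirm numerically:
  x=-0.542: |R|=0.84816 <1
  x=-0.325: |R|=0.81528 <1
  x=-0.324: |R|=0.81542 <1
  x=-0.301: |R|=0.81933 <1
  x=-0.982: |R|=1.29874 >1
  x=-0.851: |R|=1.11083 >1
Stable set (-0.7529, 0).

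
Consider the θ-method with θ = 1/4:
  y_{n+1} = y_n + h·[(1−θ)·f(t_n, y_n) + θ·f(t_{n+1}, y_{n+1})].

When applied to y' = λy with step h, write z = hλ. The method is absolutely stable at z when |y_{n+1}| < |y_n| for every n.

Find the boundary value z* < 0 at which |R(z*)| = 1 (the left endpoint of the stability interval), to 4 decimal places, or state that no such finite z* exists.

Set f=λy, z=hλ:
  y_{n+1} = y_n + z·[3/4·y_n + 1/4·y_{n+1}] ⇒ (1 − 1/4z)y_{n+1} = (1 + 3/4z)y_n
  ⇒ R(z) = (1 + 3/4z)/(1 − 1/4z).

Need |R(x)|<1, x<0.
x=-0.69: |R|=0.4115
R=−1: 1+3/4x = −1+1/4x ⇒ -1/2x=2 ⇒ x=2/(-1/2)=-4.0000
Confirm numerically:
  x=-3.887: |R|=0.97135 <1
  x=-3.510: |R|=0.86951 <1
  x=-2.839: |R|=0.66048 <1
  x=-2.000: |R|=0.33333 <1
  x=-4.440: |R|=1.10427 >1
  x=-4.375: |R|=1.08955 >1
  x=-4.048: |R|=1.01193 >1
Stable set (-4.0000, 0).

z* = -4.0000.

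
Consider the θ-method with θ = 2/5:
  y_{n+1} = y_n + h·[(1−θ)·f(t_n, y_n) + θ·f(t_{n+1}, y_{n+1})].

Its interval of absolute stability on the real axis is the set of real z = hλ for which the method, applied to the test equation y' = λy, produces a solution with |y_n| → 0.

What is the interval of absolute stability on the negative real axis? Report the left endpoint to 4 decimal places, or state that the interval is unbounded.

With y'=λy (z=hλ):
  y_{n+1} = y_n + z·[3/5·y_n + 2/5·y_{n+1}] ⇒ (1 − 2/5z)y_{n+1} = (1 + 3/5z)y_n
  R(z) = (1 + 3/5z)/(1 − 2/5z).

Find x<0 with |R(x)|<1.
x=-1.22: |R|=0.1801
R=−1: 1+3/5x = −1+2/5x ⇒ -1/5x=2 ⇒ x=2/(-1/5)=-10.0000
Confirm numerically:
  x=-8.579: |R|=0.93587 <1
  x=-7.633: |R|=0.88320 <1
  x=-4.223: |R|=0.57036 <1
  x=-10.573: |R|=1.02192 >1
  x=-10.527: |R|=1.02023 >1
  x=-10.463: |R|=1.01786 >1
So |R|<1 on (-10.0000, 0).

z∈(-10.0000,0).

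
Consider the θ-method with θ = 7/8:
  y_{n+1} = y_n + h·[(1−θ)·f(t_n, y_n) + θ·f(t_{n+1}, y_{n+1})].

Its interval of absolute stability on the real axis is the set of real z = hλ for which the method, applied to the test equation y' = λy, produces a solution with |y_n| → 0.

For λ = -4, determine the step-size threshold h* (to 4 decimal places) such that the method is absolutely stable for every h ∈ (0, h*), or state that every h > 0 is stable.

interval (−∞, 0). Any h>0 works for λ=-4.

On y'=λy, z=hλ:
  y_{n+1} = y_n + z·[1/8·y_n + 7/8·y_{n+1}] ⇒ (1 − 7/8z)y_{n+1} = (1 + 1/8z)y_n
  R(z) = (1 + 1/8z)/(1 − 7/8z).

Solve |R(x)|<1 on ℝ⁻.
x=-0.51: |R|=0.6474
x=-2: |R|=0.2727
x=-10: |R|=0.0256
x=-100: |R|=0.1299
θ=7/8≥1/2 ⇒ |1+1/8x|<|1−7/8x| ∀x<0 ⇒ unbounded interval.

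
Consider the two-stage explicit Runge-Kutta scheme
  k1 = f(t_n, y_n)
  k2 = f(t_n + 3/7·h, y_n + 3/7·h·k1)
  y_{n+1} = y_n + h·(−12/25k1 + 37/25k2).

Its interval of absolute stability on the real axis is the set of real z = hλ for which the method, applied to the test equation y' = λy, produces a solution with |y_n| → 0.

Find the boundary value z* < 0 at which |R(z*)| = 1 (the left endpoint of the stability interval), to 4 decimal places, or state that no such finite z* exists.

Test eqn y'=λy, z=hλ:
  k1=λy_n ⇒ h·k1=z·y_n;  k2=λ(1+3/7z)y_n ⇒ h·k2=z(1+3/7z)y_n
  y_{n+1}/y_n = 1 − 12/25z + 37/25z(1+3/7z) = 1 + z + 111/175z²
  R(z) = 1 + z + 111/175z².

Boundary: |R(x)|=1, x<0.
x=-0.64: |R|=0.6198
R=1: x+111/175x²=0 ⇒ x=−175/111=-1.5766; min R=1−1/(4·111/175)=0.6059>−1
Confirm numerically:
  x=-0.960: |R|=0.62456 <1
  x=-0.838: |R|=0.60742 <1
  x=-0.761: |R|=0.60633 <1
  x=-2.027: |R|=1.57911 >1
  x=-2.000: |R|=1.53714 >1
So |R|<1 on (-1.5766, 0).

z* = -1.5766.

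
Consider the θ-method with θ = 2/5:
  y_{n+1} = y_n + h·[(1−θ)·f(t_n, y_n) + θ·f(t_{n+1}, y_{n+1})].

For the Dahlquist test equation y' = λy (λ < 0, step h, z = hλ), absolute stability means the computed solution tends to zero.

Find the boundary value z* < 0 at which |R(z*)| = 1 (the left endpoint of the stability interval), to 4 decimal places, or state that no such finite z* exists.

With y'=λy (z=hλ):
  y_{n+1} = y_n + z·[3/5·y_n + 2/5·y_{n+1}] ⇒ (1 − 2/5z)y_{n+1} = (1 + 3/5z)y_n
  R(z) = (1 + 3/5z)/(1 − 2/5z).

Solve |R(x)|<1 on ℝ⁻.
x=-0.68: |R|=0.4654
R=−1: 1+3/5x = −1+2/5x ⇒ -1/5x=2 ⇒ x=2/(-1/5)=-10.0000
Confirm numerically:
  x=-9.081: |R|=0.96032 <1
  x=-6.475: |R|=0.80362 <1
  x=-4.332: |R|=0.58519 <1
  x=-10.326: |R|=1.01271 >1
  x=-10.148: |R|=1.00585 >1
Stable set (-10.0000, 0).

z* = -10.0000.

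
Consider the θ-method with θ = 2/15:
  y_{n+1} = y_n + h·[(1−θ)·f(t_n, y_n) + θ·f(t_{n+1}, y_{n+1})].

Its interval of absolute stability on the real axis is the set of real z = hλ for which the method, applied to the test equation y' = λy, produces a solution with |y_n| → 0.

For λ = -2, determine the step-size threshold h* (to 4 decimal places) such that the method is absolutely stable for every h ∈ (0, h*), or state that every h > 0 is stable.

(-2.7273,0); λ=-2 ⇒ h* = (30/11)/2 = 1.3636.

On y'=λy, z=hλ:
  y_{n+1} = y_n + z·[13/15·y_n + 2/15·y_{n+1}] ⇒ (1 − 2/15z)y_{n+1} = (1 + 13/15z)y_n
  so R(z) = (1 + 13/15z)/(1 − 2/15z).

Boundary: |R(x)|=1, x<0.
x=-1.67: |R|=0.3659
R=−1: 1+13/15x = −1+2/15x ⇒ -11/15x=2 ⇒ x=2/(-11/15)=-2.7273
Confirm numerically:
  x=-2.471: |R|=0.85864 <1
  x=-2.039: |R|=0.60316 <1
  x=-1.662: |R|=0.36051 <1
  x=-1.645: |R|=0.34910 <1
  x=-3.173: |R|=1.22969 >1
  x=-2.955: |R|=1.11980 >1
  x=-2.946: |R|=1.11516 >1
Stable set (-2.7273, 0).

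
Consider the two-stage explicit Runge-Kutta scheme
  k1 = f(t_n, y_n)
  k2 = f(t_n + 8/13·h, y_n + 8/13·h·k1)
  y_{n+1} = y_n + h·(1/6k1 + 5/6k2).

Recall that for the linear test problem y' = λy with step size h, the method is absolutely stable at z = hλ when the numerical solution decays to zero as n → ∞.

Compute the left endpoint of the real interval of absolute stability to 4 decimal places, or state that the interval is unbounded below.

With y'=λy (z=hλ):
  k1=λy_n ⇒ h·k1=z·y_n;  k2=λ(1+8/13z)y_n ⇒ h·k2=z(1+8/13z)y_n
  y_{n+1}/y_n = 1 + 1/6z + 5/6z(1+8/13z) = 1 + z + 20/39z²
  so R(z) = 1 + z + 20/39z².

Solve |R(x)|<1 on ℝ⁻.
x=-0.93: |R|=0.5135
R=1: x+20/39x²=0 ⇒ x=−39/20=-1.9500; min R=1−1/(4·20/39)=0.5125>−1
Confirm numerically:
  x=-1.862: |R|=0.91597 <1
  x=-1.813: |R|=0.87263 <1
  x=-1.658: |R|=0.75173 <1
  x=-0.977: |R|=0.51250 <1
  x=-2.511: |R|=1.72240 >1
  x=-2.332: |R|=1.45683 >1
So |R|<1 on (-1.9500, 0).

z* = -1.9500.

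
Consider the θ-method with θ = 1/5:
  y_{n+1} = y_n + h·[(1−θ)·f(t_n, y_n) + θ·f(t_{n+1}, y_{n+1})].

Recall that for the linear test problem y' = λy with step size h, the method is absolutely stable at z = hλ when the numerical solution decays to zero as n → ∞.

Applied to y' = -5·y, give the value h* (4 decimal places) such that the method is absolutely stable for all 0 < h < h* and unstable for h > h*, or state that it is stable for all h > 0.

With y'=λy (z=hλ):
  y_{n+1} = y_n + z·[4/5·y_n + 1/5·y_{n+1}] ⇒ (1 − 1/5z)y_{n+1} = (1 + 4/5z)y_n
  R(z) = (1 + 4/5z)/(1 − 1/5z).

Need |R(x)|<1, x<0.
x=-1.11: |R|=0.0917
R=−1: 1+4/5x = −1+1/5x ⇒ -3/5x=2 ⇒ x=2/(-3/5)=-3.3333
Confirm numerically:
  x=-2.273: |R|=0.56263 <1
  x=-2.100: |R|=0.47887 <1
  x=-1.683: |R|=0.25917 <1
  x=-1.393: |R|=0.08947 <1
  x=-3.592: |R|=1.09032 >1
  x=-3.380: |R|=1.01671 >1
  x=-3.378: |R|=1.01599 >1
Interval (-3.3333, 0).

(-3.3333,0); λ=-5 ⇒ h* = (10/3)/5 = 0.6667.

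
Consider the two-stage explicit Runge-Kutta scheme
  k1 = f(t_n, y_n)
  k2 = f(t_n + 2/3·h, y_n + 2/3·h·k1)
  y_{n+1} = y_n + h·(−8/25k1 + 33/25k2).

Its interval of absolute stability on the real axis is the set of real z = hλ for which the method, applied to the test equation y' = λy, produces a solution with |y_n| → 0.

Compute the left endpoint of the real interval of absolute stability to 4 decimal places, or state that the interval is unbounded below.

left endpoint -1.1364.

With y'=λy (z=hλ):
  k1=λy_n ⇒ h·k1=z·y_n;  k2=λ(1+2/3z)y_n ⇒ h·k2=z(1+2/3z)y_n
  y_{n+1}/y_n = 1 − 8/25z + 33/25z(1+2/3z) = 1 + z + 22/25z²
  ⇒ R(z) = 1 + z + 22/25z².

Need |R(x)|<1, x<0.
x=-0.82: |R|=0.7717
R=1: x+22/25x²=0 ⇒ x=−25/22=-1.1364; min R=1−1/(4·22/25)=0.7159>−1
Confirm numerically:
  x=-1.078: |R|=0.94463 <1
  x=-0.905: |R|=0.81574 <1
  x=-0.747: |R|=0.74405 <1
  x=-0.512: |R|=0.71869 <1
  x=-1.698: |R|=1.83922 >1
  x=-1.378: |R|=1.29302 >1
Interval (-1.1364, 0).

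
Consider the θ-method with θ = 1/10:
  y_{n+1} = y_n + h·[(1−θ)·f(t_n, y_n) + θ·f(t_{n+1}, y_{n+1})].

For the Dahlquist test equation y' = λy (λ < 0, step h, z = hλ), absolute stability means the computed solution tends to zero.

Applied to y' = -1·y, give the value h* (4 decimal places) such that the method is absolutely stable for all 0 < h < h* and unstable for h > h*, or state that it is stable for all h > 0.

(-2.5000,0); λ=-1 ⇒ h* = (5/2)/1 = 2.5000.

Test eqn y'=λy, z=hλ:
  y_{n+1} = y_n + z·[9/10·y_n + 1/10·y_{n+1}] ⇒ (1 − 1/10z)y_{n+1} = (1 + 9/10z)y_n
  R(z) = (1 + 9/10z)/(1 − 1/10z).

Find x<0 with |R(x)|<1.
x=-0.95: |R|=0.1324
R=−1: 1+9/10x = −1+1/10x ⇒ -4/5x=2 ⇒ x=2/(-4/5)=-2.5000
Confirm numerically:
  x=-2.205: |R|=0.80664 <1
  x=-1.714: |R|=0.46321 <1
  x=-1.599: |R|=0.37857 <1
  x=-1.202: |R|=0.07302 <1
  x=-2.998: |R|=1.30651 >1
  x=-2.899: |R|=1.24746 >1
So |R|<1 on (-2.5000, 0).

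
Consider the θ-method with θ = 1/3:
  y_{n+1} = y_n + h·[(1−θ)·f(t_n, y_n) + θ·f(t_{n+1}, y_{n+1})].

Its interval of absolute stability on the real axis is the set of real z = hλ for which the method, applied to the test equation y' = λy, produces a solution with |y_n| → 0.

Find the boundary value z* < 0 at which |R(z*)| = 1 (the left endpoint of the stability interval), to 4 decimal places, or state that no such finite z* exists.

z* = -6.0000.

On y'=λy, z=hλ:
  y_{n+1} = y_n + z·[2/3·y_n + 1/3·y_{n+1}] ⇒ (1 − 1/3z)y_{n+1} = (1 + 2/3z)y_n
  R(z) = (1 + 2/3z)/(1 − 1/3z).

Boundary: |R(x)|=1, x<0.
x=-1.18: |R|=0.1531
R=−1: 1+2/3x = −1+1/3x ⇒ -1/3x=2 ⇒ x=2/(-1/3)=-6.0000
Confirm numerically:
  x=-5.275: |R|=0.91239 <1
  x=-4.049: |R|=0.72322 <1
  x=-3.197: |R|=0.54768 <1
  x=-2.860: |R|=0.46416 <1
  x=-6.313: |R|=1.03361 >1
  x=-6.161: |R|=1.01757 >1
  x=-6.097: |R|=1.01066 >1
Stable set (-6.0000, 0).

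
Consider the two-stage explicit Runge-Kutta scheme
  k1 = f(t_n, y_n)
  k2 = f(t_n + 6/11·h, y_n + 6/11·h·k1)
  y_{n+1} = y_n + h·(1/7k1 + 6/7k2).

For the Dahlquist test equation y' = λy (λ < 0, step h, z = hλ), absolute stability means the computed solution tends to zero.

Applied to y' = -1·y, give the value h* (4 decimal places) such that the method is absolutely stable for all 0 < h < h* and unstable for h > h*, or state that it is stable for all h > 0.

(-2.1389,0); λ=-1 ⇒ h* = (77/36)/1 = 2.1389.

Set f=λy, z=hλ:
  k1=λy_n ⇒ h·k1=z·y_n;  k2=λ(1+6/11z)y_n ⇒ h·k2=z(1+6/11z)y_n
  y_{n+1}/y_n = 1 + 1/7z + 6/7z(1+6/11z) = 1 + z + 36/77z²
  R(z) = 1 + z + 36/77z².

Solve |R(x)|<1 on ℝ⁻.
x=-0.61: |R|=0.5640
R=1: x+36/77x²=0 ⇒ x=−77/36=-2.1389; min R=1−1/(4·36/77)=0.4653>−1
Confirm numerically:
  x=-2.033: |R|=0.89935 <1
  x=-1.960: |R|=0.83607 <1
  x=-1.764: |R|=0.69082 <1
  x=-2.368: |R|=1.25365 >1
  x=-2.285: |R|=1.15609 >1
  x=-2.163: |R|=1.02438 >1
Stable set (-2.1389, 0).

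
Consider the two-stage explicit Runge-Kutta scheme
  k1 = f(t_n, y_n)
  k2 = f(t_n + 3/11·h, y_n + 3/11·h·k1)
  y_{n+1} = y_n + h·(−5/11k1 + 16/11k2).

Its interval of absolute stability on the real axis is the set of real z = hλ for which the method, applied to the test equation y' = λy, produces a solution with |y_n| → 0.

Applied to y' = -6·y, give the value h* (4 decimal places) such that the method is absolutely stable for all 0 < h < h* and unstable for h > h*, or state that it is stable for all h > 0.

With y'=λy (z=hλ):
  k1=λy_n ⇒ h·k1=z·y_n;  k2=λ(1+3/11z)y_n ⇒ h·k2=z(1+3/11z)y_n
  y_{n+1}/y_n = 1 − 5/11z + 16/11z(1+3/11z) = 1 + z + 48/121z²
  R(z) = 1 + z + 48/121z².

Need |R(x)|<1, x<0.
x=-0.42: |R|=0.6500
R=1: x+48/121x²=0 ⇒ x=−121/48=-2.5208; min R=1−1/(4·48/121)=0.3698>−1
Confirm numerically:
  x=-2.444: |R|=0.92551 <1
  x=-1.238: |R|=0.36999 <1
  x=-1.147: |R|=0.37489 <1
  x=-2.735: |R|=1.23236 >1
  x=-2.559: |R|=1.03874 >1
So |R|<1 on (-2.5208, 0).

(-2.5208,0); λ=-6 ⇒ h* = (121/48)/6 = 0.4201.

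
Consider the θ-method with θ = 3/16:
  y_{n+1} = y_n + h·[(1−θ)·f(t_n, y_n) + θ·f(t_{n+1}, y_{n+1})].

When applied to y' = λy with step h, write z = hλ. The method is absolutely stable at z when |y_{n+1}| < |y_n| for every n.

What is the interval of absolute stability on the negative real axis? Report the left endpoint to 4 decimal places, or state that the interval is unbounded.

On y'=λy, z=hλ:
  y_{n+1} = y_n + z·[13/16·y_n + 3/16·y_{n+1}] ⇒ (1 − 3/16z)y_{n+1} = (1 + 13/16z)y_n
  ⇒ R(z) = (1 + 13/16z)/(1 − 3/16z).

Find x<0 with |R(x)|<1.
x=-0.51: |R|=0.5345
R=−1: 1+13/16x = −1+3/16x ⇒ -5/8x=2 ⇒ x=2/(-5/8)=-3.2000
Confirm numerically:
  x=-1.808: |R|=0.35026 <1
  x=-1.786: |R|=0.33795 <1
  x=-1.405: |R|=0.11205 <1
  x=-3.676: |R|=1.17611 >1
  x=-3.518: |R|=1.11976 >1
So |R|<1 on (-3.2000, 0).

z∈(-3.2000,0).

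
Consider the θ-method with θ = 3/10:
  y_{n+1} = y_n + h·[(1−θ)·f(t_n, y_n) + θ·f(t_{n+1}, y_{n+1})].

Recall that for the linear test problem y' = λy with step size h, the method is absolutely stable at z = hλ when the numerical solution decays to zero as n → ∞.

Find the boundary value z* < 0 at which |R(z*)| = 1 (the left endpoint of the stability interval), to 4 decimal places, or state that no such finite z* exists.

z* = -5.0000.

With y'=λy (z=hλ):
  y_{n+1} = y_n + z·[7/10·y_n + 3/10·y_{n+1}] ⇒ (1 − 3/10z)y_{n+1} = (1 + 7/10z)y_n
  ⇒ R(z) = (1 + 7/10z)/(1 − 3/10z).

Find x<0 with |R(x)|<1.
x=-1.01: |R|=0.2249
R=−1: 1+7/10x = −1+3/10x ⇒ -2/5x=2 ⇒ x=2/(-2/5)=-5.0000
Confirm numerically:
  x=-4.639: |R|=0.93962 <1
  x=-3.692: |R|=0.75176 <1
  x=-3.425: |R|=0.68927 <1
  x=-2.663: |R|=0.48035 <1
  x=-5.434: |R|=1.06600 >1
  x=-5.330: |R|=1.05079 >1
  x=-5.058: |R|=1.00922 >1
Stable set (-5.0000, 0).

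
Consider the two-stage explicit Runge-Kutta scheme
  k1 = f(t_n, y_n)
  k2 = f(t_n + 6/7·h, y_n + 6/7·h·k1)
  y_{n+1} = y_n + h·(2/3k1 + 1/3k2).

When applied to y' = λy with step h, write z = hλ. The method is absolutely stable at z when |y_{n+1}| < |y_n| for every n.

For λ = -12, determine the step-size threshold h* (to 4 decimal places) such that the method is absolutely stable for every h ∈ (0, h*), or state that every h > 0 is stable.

(-3.5000,0); λ=-12 ⇒ h* = (7/2)/12 = 0.2917.

Set f=λy, z=hλ:
  k1=λy_n ⇒ h·k1=z·y_n;  k2=λ(1+6/7z)y_n ⇒ h·k2=z(1+6/7z)y_n
  y_{n+1}/y_n = 1 + 2/3z + 1/3z(1+6/7z) = 1 + z + 2/7z²
  R(z) = 1 + z + 2/7z².

Boundary: |R(x)|=1, x<0.
x=-0.56: |R|=0.5296
R=1: x+2/7x²=0 ⇒ x=−7/2=-3.5000; min R=1−1/(4·2/7)=0.1250>−1
Confirm numerically:
  x=-3.447: |R|=0.94780 <1
  x=-3.077: |R|=0.62812 <1
  x=-2.199: |R|=0.18260 <1
  x=-1.607: |R|=0.13084 <1
  x=-3.637: |R|=1.14236 >1
  x=-3.593: |R|=1.09547 >1
Interval (-3.5000, 0).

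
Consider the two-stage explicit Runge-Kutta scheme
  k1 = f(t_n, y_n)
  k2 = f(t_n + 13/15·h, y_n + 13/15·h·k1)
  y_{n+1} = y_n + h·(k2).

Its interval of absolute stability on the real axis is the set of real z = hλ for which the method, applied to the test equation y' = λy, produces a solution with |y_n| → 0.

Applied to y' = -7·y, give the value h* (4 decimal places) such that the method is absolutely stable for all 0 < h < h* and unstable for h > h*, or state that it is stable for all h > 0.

Set f=λy, z=hλ:
  k1=λy_n ⇒ h·k1=z·y_n;  k2=λ(1+13/15z)y_n ⇒ h·k2=z(1+13/15z)y_n
  y_{n+1}/y_n = 1 + z(1+13/15z) = 1 + z + 13/15z²
  ⇒ R(z) = 1 + z + 13/15z².

Find x<0 with |R(x)|<1.
x=-1.46: |R|=1.3874
R=1: x+13/15x²=0 ⇒ x=−15/13=-1.1538; min R=1−1/(4·13/15)=0.7115>−1
Confirm numerically:
  x=-1.049: |R|=0.90468 <1
  x=-0.995: |R|=0.86302 <1
  x=-0.987: |R|=0.85728 <1
  x=-0.860: |R|=0.78099 <1
  x=-1.541: |R|=1.51706 >1
  x=-1.485: |R|=1.42620 >1
  x=-1.187: |R|=1.03411 >1
Interval (-1.1538, 0).

(-1.1538,0); λ=-7 ⇒ h* = (15/13)/7 = 0.1648.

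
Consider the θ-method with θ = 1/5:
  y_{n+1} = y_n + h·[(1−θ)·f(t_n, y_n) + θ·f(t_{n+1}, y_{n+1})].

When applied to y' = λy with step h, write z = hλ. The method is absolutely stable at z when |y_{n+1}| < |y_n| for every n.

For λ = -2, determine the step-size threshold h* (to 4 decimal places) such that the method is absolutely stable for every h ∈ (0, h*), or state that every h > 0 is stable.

Set f=λy, z=hλ:
  y_{n+1} = y_n + z·[4/5·y_n + 1/5·y_{n+1}] ⇒ (1 − 1/5z)y_{n+1} = (1 + 4/5z)y_n
  ⇒ R(z) = (1 + 4/5z)/(1 − 1/5z).

Boundary: |R(x)|=1, x<0.
x=-1.63: |R|=0.2293
R=−1: 1+4/5x = −1+1/5x ⇒ -3/5x=2 ⇒ x=2/(-3/5)=-3.3333
Confirm numerically:
  x=-2.847: |R|=0.81407 <1
  x=-2.082: |R|=0.46992 <1
  x=-1.617: |R|=0.22185 <1
  x=-1.567: |R|=0.19309 <1
  x=-3.841: |R|=1.17227 >1
  x=-3.644: |R|=1.10782 >1
  x=-3.454: |R|=1.04282 >1
Interval (-3.3333, 0).

(-3.3333,0); λ=-2 ⇒ h* = (10/3)/2 = 1.6667.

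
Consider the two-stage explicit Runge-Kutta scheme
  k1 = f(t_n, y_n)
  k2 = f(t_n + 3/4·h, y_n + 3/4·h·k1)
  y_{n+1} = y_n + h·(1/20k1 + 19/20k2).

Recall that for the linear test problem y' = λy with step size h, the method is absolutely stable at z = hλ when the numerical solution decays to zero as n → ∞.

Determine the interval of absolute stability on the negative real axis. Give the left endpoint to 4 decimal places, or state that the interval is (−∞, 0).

Set f=λy, z=hλ:
  k1=λy_n ⇒ h·k1=z·y_n;  k2=λ(1+3/4z)y_n ⇒ h·k2=z(1+3/4z)y_n
  y_{n+1}/y_n = 1 + 1/20z + 19/20z(1+3/4z) = 1 + z + 57/80z²
  ⇒ R(z) = 1 + z + 57/80z².

Find x<0 with |R(x)|<1.
x=-1.59: |R|=1.2113
R=1: x+57/80x²=0 ⇒ x=−80/57=-1.4035; min R=1−1/(4·57/80)=0.6491>−1
Confirm numerically:
  x=-1.316: |R|=0.91795 <1
  x=-0.747: |R|=0.65058 <1
  x=-0.686: |R|=0.64930 <1
  x=-0.620: |R|=0.65389 <1
  x=-1.624: |R|=1.25513 >1
  x=-1.583: |R|=1.20245 >1
Stable set (-1.4035, 0).

(-1.4035, 0).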